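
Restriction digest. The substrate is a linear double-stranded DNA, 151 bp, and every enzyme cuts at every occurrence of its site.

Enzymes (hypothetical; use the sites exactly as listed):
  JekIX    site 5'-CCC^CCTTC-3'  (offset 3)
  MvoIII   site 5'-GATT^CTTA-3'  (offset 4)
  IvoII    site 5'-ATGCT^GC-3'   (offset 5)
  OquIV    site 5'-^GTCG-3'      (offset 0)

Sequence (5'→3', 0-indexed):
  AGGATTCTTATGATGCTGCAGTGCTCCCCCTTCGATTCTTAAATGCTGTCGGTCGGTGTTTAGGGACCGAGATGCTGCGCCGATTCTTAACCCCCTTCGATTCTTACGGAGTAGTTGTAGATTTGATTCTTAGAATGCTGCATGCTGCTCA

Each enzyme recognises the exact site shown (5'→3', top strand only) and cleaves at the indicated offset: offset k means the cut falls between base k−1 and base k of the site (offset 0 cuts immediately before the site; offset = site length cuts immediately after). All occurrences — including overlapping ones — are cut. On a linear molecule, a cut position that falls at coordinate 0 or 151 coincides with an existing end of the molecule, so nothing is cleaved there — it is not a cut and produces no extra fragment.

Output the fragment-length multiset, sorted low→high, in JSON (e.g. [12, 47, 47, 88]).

[4,5,6,7,8,9,9,9,10,11,11,11,25,26]

Per-enzyme occurrences:
  JekIX (CCCCCTTC, off=3): starts [25, 90] → cuts [28, 93]
  MvoIII (GATTCTTA, off=4): starts [2, 33, 81, 98, 124] → cuts [6, 37, 85, 102, 128]
  IvoII (ATGCTGC, off=5): starts [12, 71, 134, 141] → cuts [17, 76, 139, 146]
  OquIV (GTCG, off=0): starts [47, 51] → cuts [47, 51]

All cut coordinates (distinct, sorted): [6, 17, 28, 37, 47, 51, 76, 85, 93, 102, 128, 139, 146]

Fragment lengths:
  [0,6): 6 bp
  [6,17): 11 bp
  [17,28): 11 bp
  [28,37): 9 bp
  [37,47): 10 bp
  [47,51): 4 bp
  [51,76): 25 bp
  [76,85): 9 bp
  [85,93): 8 bp
  [93,102): 9 bp
  [102,128): 26 bp
  [128,139): 11 bp
  [139,146): 7 bp
  [146,151): 5 bp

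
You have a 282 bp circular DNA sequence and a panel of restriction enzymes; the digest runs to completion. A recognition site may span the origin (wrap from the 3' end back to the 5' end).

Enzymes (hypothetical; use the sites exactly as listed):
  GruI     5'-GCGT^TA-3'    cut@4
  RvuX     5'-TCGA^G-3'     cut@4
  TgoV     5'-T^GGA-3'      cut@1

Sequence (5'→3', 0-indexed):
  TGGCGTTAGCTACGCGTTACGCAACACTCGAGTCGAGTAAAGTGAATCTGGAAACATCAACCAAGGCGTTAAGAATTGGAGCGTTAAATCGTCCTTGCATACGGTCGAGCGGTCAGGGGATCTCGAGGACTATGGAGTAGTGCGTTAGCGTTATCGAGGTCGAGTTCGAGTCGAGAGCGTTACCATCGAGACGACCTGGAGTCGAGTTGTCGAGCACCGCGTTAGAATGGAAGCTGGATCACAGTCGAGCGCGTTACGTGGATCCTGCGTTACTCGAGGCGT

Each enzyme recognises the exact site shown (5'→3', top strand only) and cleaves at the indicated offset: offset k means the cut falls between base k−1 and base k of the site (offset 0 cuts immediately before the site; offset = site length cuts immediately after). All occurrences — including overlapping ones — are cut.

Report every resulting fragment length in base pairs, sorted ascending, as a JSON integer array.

Scan for sites:
  GruI GCGTTA/4: at [2, 13, 65, 80, 141, 147, 176, 218, 250, 266] ⇒ [6, 17, 69, 84, 145, 151, 180, 222, 254, 270]
  RvuX TCGAG/4: at [27, 32, 104, 122, 153, 159, 165, 170, 185, 201, 209, 244, 273] ⇒ [31, 36, 108, 126, 157, 163, 169, 174, 189, 205, 213, 248, 277]
  TgoV TGGA/1: at [48, 76, 132, 196, 227, 234, 258] ⇒ [49, 77, 133, 197, 228, 235, 259]

Pooled cuts: [6, 17, 31, 36, 49, 69, 77, 84, 108, 126, 133, 145, 151, 157, 163, 169, 174, 180, 189, 197, 205, 213, 222, 228, 235, 248, 254, 259, 270, 277]

Fragments:
  6→17: 11 bp
  17→31: 14 bp
  31→36: 5 bp
  36→49: 13 bp
  49→69: 20 bp
  69→77: 8 bp
  77→84: 7 bp
  84→108: 24 bp
  108→126: 18 bp
  126→133: 7 bp
  133→145: 12 bp
  145→151: 6 bp
  151→157: 6 bp
  157→163: 6 bp
  163→169: 6 bp
  169→174: 5 bp
  174→180: 6 bp
  180→189: 9 bp
  189→197: 8 bp
  197→205: 8 bp
  205→213: 8 bp
  213→222: 9 bp
  222→228: 6 bp
  228→235: 7 bp
  235→248: 13 bp
  248→254: 6 bp
  254→259: 5 bp
  259→270: 11 bp
  270→277: 7 bp
  277→6 (wrap): 282-277+6 = 11 bp

[5,5,5,6,6,6,6,6,6,6,7,7,7,7,8,8,8,8,9,9,11,11,11,12,13,13,14,18,20,24]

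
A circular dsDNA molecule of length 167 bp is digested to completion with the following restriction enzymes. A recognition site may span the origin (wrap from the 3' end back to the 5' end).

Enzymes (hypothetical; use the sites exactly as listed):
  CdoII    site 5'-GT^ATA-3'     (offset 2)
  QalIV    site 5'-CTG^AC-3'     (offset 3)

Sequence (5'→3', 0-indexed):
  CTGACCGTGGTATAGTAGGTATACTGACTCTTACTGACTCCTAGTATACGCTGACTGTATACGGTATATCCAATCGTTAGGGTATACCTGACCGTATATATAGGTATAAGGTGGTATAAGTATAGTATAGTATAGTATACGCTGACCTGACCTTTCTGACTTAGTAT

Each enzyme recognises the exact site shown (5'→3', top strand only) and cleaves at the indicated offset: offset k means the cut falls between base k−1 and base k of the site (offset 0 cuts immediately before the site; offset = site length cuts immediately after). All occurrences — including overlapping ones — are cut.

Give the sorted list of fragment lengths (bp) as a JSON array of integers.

[5,5,5,5,5,5,6,6,7,7,8,8,8,9,9,9,10,10,10,12,18]

Site scan:
  CdoII (GTATA, off=2): starts [9, 18, 43, 56, 63, 81, 93, 103, 113, 119, 124, 129, 134] → cuts [11, 20, 45, 58, 65, 83, 95, 105, 115, 121, 126, 131, 136]
  QalIV (CTGAC, off=3): starts [0, 23, 33, 50, 87, 141, 146, 155] → cuts [3, 26, 36, 53, 90, 144, 149, 158]

Pooled cuts: [3, 11, 20, 26, 36, 45, 53, 58, 65, 83, 90, 95, 105, 115, 121, 126, 131, 136, 144, 149, 158]

Fragments:
  3→11: 8 bp
  11→20: 9 bp
  20→26: 6 bp
  26→36: 10 bp
  36→45: 9 bp
  45→53: 8 bp
  53→58: 5 bp
  58→65: 7 bp
  65→83: 18 bp
  83→90: 7 bp
  90→95: 5 bp
  95→105: 10 bp
  105→115: 10 bp
  115→121: 6 bp
  121→126: 5 bp
  126→131: 5 bp
  131→136: 5 bp
  136→144: 8 bp
  144→149: 5 bp
  149→158: 9 bp
  158→3 (wrap): 167-158+3 = 12 bp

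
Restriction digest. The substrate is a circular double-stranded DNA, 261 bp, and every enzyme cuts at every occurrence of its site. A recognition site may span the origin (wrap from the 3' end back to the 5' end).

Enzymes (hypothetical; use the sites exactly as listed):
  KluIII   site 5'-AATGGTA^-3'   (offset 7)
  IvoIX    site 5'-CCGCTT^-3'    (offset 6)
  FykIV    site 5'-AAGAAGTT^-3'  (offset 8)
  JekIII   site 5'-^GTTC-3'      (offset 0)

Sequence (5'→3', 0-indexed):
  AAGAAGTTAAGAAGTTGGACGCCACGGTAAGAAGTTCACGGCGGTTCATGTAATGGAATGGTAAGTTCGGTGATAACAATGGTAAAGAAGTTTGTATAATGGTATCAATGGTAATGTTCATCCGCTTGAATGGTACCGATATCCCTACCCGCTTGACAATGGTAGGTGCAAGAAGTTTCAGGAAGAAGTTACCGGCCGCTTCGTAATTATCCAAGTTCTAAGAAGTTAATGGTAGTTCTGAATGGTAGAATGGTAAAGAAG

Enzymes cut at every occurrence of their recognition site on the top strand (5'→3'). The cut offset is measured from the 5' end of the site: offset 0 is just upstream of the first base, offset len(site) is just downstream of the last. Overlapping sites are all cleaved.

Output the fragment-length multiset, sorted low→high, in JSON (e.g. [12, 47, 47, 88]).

Per-enzyme occurrences:
  KluIII (AATGGTA, off=7): starts [56, 77, 97, 106, 128, 157, 227, 240, 248] → cuts [63, 84, 104, 113, 135, 164, 234, 247, 255]
  IvoIX (CCGCTT, off=6): starts [121, 148, 195] → cuts [127, 154, 201]
  FykIV (AAGAAGTT, off=8): starts [0, 8, 28, 84, 169, 182, 219] → cuts [8, 16, 36, 92, 177, 190, 227]
  JekIII (GTTC, off=0): starts [33, 43, 64, 115, 214, 234] → cuts [33, 43, 64, 115, 214, 234]

All cut coordinates (distinct, sorted): [8, 16, 33, 36, 43, 63, 64, 84, 92, 104, 113, 115, 127, 135, 154, 164, 177, 190, 201, 214, 227, 234, 247, 255]

Fragments:
  8→16: 8 bp
  16→33: 17 bp
  33→36: 3 bp
  36→43: 7 bp
  43→63: 20 bp
  63→64: 1 bp
  64→84: 20 bp
  84→92: 8 bp
  92→104: 12 bp
  104→113: 9 bp
  113→115: 2 bp
  115→127: 12 bp
  127→135: 8 bp
  135→154: 19 bp
  154→164: 10 bp
  164→177: 13 bp
  177→190: 13 bp
  190→201: 11 bp
  201→214: 13 bp
  214→227: 13 bp
  227→234: 7 bp
  234→247: 13 bp
  247→255: 8 bp
  255→8 (wrap): 261-255+8 = 14 bp

[1,2,3,7,7,8,8,8,8,9,10,11,12,12,13,13,13,13,13,14,17,19,20,20]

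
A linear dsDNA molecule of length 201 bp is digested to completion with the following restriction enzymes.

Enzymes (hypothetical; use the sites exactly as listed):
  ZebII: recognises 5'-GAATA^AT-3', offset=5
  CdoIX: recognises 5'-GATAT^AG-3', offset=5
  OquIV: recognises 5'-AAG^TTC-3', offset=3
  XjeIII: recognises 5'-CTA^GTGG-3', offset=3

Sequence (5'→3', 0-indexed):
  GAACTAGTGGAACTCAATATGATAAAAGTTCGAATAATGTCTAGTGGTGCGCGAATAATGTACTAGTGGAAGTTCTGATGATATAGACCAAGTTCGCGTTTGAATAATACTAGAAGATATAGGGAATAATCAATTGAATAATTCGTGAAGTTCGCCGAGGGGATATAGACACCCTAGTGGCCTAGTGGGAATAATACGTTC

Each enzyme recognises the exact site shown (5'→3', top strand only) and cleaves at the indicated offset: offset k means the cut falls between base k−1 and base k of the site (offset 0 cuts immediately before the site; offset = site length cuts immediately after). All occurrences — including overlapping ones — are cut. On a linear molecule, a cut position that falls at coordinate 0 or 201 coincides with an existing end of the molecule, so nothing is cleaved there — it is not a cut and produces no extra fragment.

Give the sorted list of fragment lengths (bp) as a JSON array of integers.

Site scan:
  ZebII (GAATAAT, off=5): starts [31, 52, 101, 123, 135, 188] → cuts [36, 57, 106, 128, 140, 193]
  CdoIX (GATATAG, off=5): starts [79, 115, 161] → cuts [84, 120, 166]
  OquIV (AAGTTC, off=3): starts [25, 69, 89, 147] → cuts [28, 72, 92, 150]
  XjeIII (CTAGTGG, off=3): starts [3, 40, 62, 173, 181] → cuts [6, 43, 65, 176, 184]

All cut coordinates (distinct, sorted): [6, 28, 36, 43, 57, 65, 72, 84, 92, 106, 120, 128, 140, 150, 166, 176, 184, 193]

Fragment lengths:
  [0,6): 6 bp
  [6,28): 22 bp
  [28,36): 8 bp
  [36,43): 7 bp
  [43,57): 14 bp
  [57,65): 8 bp
  [65,72): 7 bp
  [72,84): 12 bp
  [84,92): 8 bp
  [92,106): 14 bp
  [106,120): 14 bp
  [120,128): 8 bp
  [128,140): 12 bp
  [140,150): 10 bp
  [150,166): 16 bp
  [166,176): 10 bp
  [176,184): 8 bp
  [184,193): 9 bp
  [193,201): 8 bp

[6,7,7,8,8,8,8,8,8,9,10,10,12,12,14,14,14,16,22]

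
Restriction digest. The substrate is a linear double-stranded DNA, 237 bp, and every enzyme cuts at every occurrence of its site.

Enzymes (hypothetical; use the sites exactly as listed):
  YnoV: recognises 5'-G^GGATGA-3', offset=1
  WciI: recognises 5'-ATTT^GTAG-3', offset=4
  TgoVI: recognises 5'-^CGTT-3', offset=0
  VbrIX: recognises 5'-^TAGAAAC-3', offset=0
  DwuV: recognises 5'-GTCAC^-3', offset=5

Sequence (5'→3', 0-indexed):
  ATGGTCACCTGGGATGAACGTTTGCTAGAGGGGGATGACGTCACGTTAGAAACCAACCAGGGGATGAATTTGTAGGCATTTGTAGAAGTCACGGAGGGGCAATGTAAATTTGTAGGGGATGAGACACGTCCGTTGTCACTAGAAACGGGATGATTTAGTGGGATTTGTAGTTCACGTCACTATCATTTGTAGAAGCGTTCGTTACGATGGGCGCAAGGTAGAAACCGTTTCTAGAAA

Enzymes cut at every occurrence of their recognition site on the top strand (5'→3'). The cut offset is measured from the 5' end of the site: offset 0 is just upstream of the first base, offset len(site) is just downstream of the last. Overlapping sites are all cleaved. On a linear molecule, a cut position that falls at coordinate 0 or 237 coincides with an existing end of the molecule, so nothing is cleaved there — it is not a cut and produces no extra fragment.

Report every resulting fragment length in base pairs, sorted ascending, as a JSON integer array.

[1,2,3,4,5,7,7,7,8,8,8,9,10,10,11,11,12,14,14,14,15,19,19,19]

Scan for sites:
  YnoV GGGATGA/1: at [10, 31, 60, 115, 146] ⇒ [11, 32, 61, 116, 147]
  WciI ATTTGTAG/4: at [67, 77, 107, 162, 184] ⇒ [71, 81, 111, 166, 188]
  TgoVI CGTT/0: at [18, 43, 130, 195, 199, 225] ⇒ [18, 43, 130, 195, 199, 225]
  VbrIX TAGAAAC/0: at [46, 139, 218] ⇒ [46, 139, 218]
  DwuV GTCAC/5: at [3, 39, 87, 134, 175] ⇒ [8, 44, 92, 139, 180]

Pooled cuts: [8, 11, 18, 32, 43, 44, 46, 61, 71, 81, 92, 111, 116, 130, 139, 147, 166, 180, 188, 195, 199, 218, 225]

Fragments:
  [0,8): 8 bp
  [8,11): 3 bp
  [11,18): 7 bp
  [18,32): 14 bp
  [32,43): 11 bp
  [43,44): 1 bp
  [44,46): 2 bp
  [46,61): 15 bp
  [61,71): 10 bp
  [71,81): 10 bp
  [81,92): 11 bp
  [92,111): 19 bp
  [111,116): 5 bp
  [116,130): 14 bp
  [130,139): 9 bp
  [139,147): 8 bp
  [147,166): 19 bp
  [166,180): 14 bp
  [180,188): 8 bp
  [188,195): 7 bp
  [195,199): 4 bp
  [199,218): 19 bp
  [218,225): 7 bp
  [225,237): 12 bp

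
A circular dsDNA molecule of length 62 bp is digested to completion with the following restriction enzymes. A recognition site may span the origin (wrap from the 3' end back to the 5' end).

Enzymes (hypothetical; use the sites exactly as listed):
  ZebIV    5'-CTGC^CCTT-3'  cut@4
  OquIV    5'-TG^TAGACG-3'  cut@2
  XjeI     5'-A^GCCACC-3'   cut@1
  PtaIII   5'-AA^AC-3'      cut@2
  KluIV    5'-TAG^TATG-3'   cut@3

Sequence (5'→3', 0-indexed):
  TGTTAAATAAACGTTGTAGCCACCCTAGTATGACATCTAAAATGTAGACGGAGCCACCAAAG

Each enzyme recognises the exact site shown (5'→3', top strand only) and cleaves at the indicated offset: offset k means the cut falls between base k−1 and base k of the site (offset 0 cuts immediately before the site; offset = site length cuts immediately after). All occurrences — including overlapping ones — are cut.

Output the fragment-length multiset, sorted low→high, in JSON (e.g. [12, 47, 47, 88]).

Site scan:
  ZebIV (CTGCCCTT, off=4): no sites
  OquIV TGTAGACG/2: at [42] ⇒ [44]
  XjeI AGCCACC/1: at [17, 51] ⇒ [18, 52]
  PtaIII AAAC/2: at [8] ⇒ [10]
  KluIV TAGTATG/3: at [25] ⇒ [28]

All cut coordinates (distinct, sorted): [10, 18, 28, 44, 52]

Fragments:
  10→18: 8 bp
  18→28: 10 bp
  28→44: 16 bp
  44→52: 8 bp
  52→10 (wrap): 62-52+10 = 20 bp

[8,8,10,16,20]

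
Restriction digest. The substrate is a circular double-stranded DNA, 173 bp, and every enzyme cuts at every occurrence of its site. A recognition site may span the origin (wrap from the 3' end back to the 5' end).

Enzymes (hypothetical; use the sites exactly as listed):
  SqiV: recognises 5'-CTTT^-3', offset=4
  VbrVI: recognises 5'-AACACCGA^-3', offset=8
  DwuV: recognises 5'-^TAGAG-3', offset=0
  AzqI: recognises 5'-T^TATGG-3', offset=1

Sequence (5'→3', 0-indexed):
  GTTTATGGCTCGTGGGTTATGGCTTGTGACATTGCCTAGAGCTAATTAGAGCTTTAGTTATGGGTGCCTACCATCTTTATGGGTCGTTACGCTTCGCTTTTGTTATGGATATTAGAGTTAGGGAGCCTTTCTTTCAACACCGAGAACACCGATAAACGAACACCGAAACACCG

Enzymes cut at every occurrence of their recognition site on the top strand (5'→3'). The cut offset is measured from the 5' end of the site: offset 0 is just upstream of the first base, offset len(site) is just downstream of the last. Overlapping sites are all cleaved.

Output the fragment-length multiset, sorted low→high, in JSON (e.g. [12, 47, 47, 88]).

Per-enzyme occurrences:
  SqiV (CTTT, off=4): starts [51, 74, 96, 126, 130] → cuts [55, 78, 100, 130, 134]
  VbrVI (AACACCGA, off=8): starts [135, 144, 158] → cuts [143, 152, 166]
  DwuV (TAGAG, off=0): starts [36, 46, 112] → cuts [36, 46, 112]
  AzqI (TTATGG, off=1): starts [2, 16, 57, 76, 102] → cuts [3, 17, 58, 77, 103]

All cut coordinates (distinct, sorted): [3, 17, 36, 46, 55, 58, 77, 78, 100, 103, 112, 130, 134, 143, 152, 166]

Fragment lengths:
  3→17: 14 bp
  17→36: 19 bp
  36→46: 10 bp
  46→55: 9 bp
  55→58: 3 bp
  58→77: 19 bp
  77→78: 1 bp
  78→100: 22 bp
  100→103: 3 bp
  103→112: 9 bp
  112→130: 18 bp
  130→134: 4 bp
  134→143: 9 bp
  143→152: 9 bp
  152→166: 14 bp
  166→3 (wrap): 173-166+3 = 10 bp

[1,3,3,4,9,9,9,9,10,10,14,14,18,19,19,22]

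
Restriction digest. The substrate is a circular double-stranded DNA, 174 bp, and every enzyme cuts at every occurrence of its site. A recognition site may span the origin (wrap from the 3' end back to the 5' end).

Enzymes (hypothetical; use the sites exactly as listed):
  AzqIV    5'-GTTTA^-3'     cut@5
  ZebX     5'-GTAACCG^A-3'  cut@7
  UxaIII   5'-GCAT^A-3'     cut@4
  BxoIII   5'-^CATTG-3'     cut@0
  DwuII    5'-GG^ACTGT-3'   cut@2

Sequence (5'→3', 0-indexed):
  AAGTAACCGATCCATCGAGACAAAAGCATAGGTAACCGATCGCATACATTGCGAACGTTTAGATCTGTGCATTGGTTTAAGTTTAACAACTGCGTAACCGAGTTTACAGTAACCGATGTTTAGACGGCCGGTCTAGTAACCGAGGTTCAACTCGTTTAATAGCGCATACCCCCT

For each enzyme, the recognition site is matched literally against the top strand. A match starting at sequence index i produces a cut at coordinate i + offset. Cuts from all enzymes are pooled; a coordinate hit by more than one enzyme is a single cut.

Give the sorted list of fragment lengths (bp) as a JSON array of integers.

[1,6,6,7,7,8,9,9,9,10,15,15,16,16,20,20]

Scan for sites:
  AzqIV (GTTTA, off=5): starts [56, 74, 80, 101, 117, 153] → cuts [61, 79, 85, 106, 122, 158]
  ZebX (GTAACCGA, off=7): starts [2, 31, 93, 108, 135] → cuts [9, 38, 100, 115, 142]
  UxaIII (GCATA, off=4): starts [25, 41, 163] → cuts [29, 45, 167]
  BxoIII (CATTG, off=0): starts [46, 69] → cuts [46, 69]
  DwuII (GGACTGT, off=2): no sites

All cut coordinates (distinct, sorted): [9, 29, 38, 45, 46, 61, 69, 79, 85, 100, 106, 115, 122, 142, 158, 167]

Fragments:
  9→29: 20 bp
  29→38: 9 bp
  38→45: 7 bp
  45→46: 1 bp
  46→61: 15 bp
  61→69: 8 bp
  69→79: 10 bp
  79→85: 6 bp
  85→100: 15 bp
  100→106: 6 bp
  106→115: 9 bp
  115→122: 7 bp
  122→142: 20 bp
  142→158: 16 bp
  158→167: 9 bp
  167→9 (wrap): 174-167+9 = 16 bp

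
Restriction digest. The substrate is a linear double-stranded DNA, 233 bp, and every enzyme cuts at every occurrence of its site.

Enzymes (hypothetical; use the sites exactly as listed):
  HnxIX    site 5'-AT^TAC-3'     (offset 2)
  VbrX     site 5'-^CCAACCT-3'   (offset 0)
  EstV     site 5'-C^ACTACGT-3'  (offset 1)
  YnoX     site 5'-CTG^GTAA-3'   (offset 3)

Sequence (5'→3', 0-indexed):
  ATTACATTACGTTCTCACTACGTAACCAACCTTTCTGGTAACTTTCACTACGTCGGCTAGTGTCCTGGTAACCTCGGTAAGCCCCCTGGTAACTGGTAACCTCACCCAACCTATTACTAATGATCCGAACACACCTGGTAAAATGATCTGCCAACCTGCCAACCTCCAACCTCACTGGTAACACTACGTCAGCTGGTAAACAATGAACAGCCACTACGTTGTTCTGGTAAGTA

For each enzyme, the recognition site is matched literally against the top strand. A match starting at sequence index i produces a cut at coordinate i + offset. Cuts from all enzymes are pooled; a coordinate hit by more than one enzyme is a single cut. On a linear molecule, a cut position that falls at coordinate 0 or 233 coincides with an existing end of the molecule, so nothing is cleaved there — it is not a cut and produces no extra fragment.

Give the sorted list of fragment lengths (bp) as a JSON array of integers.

Site scan:
  HnxIX (ATTAC, off=2): starts [0, 5, 112] → cuts [2, 7, 114]
  VbrX (CCAACCT, off=0): starts [25, 105, 150, 158, 165] → cuts [25, 105, 150, 158, 165]
  EstV (CACTACGT, off=1): starts [15, 45, 181, 211] → cuts [16, 46, 182, 212]
  YnoX (CTGGTAA, off=3): starts [34, 64, 85, 92, 134, 174, 192, 223] → cuts [37, 67, 88, 95, 137, 177, 195, 226]

All cut coordinates (distinct, sorted): [2, 7, 16, 25, 37, 46, 67, 88, 95, 105, 114, 137, 150, 158, 165, 177, 182, 195, 212, 226]

Fragment lengths:
  [0,2): 2 bp
  [2,7): 5 bp
  [7,16): 9 bp
  [16,25): 9 bp
  [25,37): 12 bp
  [37,46): 9 bp
  [46,67): 21 bp
  [67,88): 21 bp
  [88,95): 7 bp
  [95,105): 10 bp
  [105,114): 9 bp
  [114,137): 23 bp
  [137,150): 13 bp
  [150,158): 8 bp
  [158,165): 7 bp
  [165,177): 12 bp
  [177,182): 5 bp
  [182,195): 13 bp
  [195,212): 17 bp
  [212,226): 14 bp
  [226,233): 7 bp

[2,5,5,7,7,7,8,9,9,9,9,10,12,12,13,13,14,17,21,21,23]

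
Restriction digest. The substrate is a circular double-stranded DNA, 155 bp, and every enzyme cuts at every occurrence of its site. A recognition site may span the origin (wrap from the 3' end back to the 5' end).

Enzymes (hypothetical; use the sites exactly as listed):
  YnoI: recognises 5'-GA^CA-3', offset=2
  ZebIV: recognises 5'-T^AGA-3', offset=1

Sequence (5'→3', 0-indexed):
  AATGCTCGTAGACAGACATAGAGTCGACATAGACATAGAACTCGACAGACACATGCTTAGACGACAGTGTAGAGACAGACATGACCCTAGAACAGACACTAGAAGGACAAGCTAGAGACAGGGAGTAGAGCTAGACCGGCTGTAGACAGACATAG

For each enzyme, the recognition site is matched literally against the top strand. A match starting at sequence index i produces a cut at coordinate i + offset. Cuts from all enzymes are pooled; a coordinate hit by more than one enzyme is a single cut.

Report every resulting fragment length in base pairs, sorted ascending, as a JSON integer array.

Site scan:
  YnoI (GACA, off=2): starts [10, 14, 25, 31, 43, 47, 62, 73, 77, 94, 105, 116, 144, 148] → cuts [12, 16, 27, 33, 45, 49, 64, 75, 79, 96, 107, 118, 146, 150]
  ZebIV (TAGA, off=1): starts [8, 18, 29, 35, 57, 69, 87, 99, 112, 125, 131, 142, 152] → cuts [9, 19, 30, 36, 58, 70, 88, 100, 113, 126, 132, 143, 153]

All cut coordinates (distinct, sorted): [9, 12, 16, 19, 27, 30, 33, 36, 45, 49, 58, 64, 70, 75, 79, 88, 96, 100, 107, 113, 118, 126, 132, 143, 146, 150, 153]

Fragments:
  9→12: 3 bp
  12→16: 4 bp
  16→19: 3 bp
  19→27: 8 bp
  27→30: 3 bp
  30→33: 3 bp
  33→36: 3 bp
  36→45: 9 bp
  45→49: 4 bp
  49→58: 9 bp
  58→64: 6 bp
  64→70: 6 bp
  70→75: 5 bp
  75→79: 4 bp
  79→88: 9 bp
  88→96: 8 bp
  96→100: 4 bp
  100→107: 7 bp
  107→113: 6 bp
  113→118: 5 bp
  118→126: 8 bp
  126→132: 6 bp
  132→143: 11 bp
  143→146: 3 bp
  146→150: 4 bp
  150→153: 3 bp
  153→9 (wrap): 155-153+9 = 11 bp

[3,3,3,3,3,3,3,4,4,4,4,4,5,5,6,6,6,6,7,8,8,8,9,9,9,11,11]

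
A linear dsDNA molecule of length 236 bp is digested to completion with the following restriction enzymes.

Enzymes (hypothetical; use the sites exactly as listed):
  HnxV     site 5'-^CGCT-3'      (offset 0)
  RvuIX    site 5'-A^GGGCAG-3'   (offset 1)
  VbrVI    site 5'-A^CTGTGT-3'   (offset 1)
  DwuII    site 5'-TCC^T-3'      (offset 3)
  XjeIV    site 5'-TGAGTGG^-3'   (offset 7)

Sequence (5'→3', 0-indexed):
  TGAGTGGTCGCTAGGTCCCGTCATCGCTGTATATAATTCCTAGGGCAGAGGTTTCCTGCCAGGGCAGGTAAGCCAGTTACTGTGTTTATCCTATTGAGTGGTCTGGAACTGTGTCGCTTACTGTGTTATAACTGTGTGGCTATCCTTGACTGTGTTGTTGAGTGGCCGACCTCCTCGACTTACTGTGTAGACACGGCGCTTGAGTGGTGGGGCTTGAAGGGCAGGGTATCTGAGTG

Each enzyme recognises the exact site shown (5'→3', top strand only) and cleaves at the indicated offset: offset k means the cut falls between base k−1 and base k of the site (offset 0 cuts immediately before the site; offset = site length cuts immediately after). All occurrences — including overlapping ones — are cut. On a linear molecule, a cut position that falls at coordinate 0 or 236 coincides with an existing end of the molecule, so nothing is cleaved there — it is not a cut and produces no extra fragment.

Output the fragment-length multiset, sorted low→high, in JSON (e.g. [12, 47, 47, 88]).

Scan for sites:
  HnxV CGCT/0: at [8, 24, 114, 196] ⇒ [8, 24, 114, 196]
  RvuIX AGGGCAG/1: at [41, 60, 217] ⇒ [42, 61, 218]
  VbrVI ACTGTGT/1: at [78, 107, 119, 130, 148, 181] ⇒ [79, 108, 120, 131, 149, 182]
  DwuII TCCT/3: at [37, 53, 88, 142, 171] ⇒ [40, 56, 91, 145, 174]
  XjeIV TGAGTGG/7: at [0, 94, 158, 200] ⇒ [7, 101, 165, 207]

All cut coordinates (distinct, sorted): [7, 8, 24, 40, 42, 56, 61, 79, 91, 101, 108, 114, 120, 131, 145, 149, 165, 174, 182, 196, 207, 218]

Fragments:
  [0,7): 7 bp
  [7,8): 1 bp
  [8,24): 16 bp
  [24,40): 16 bp
  [40,42): 2 bp
  [42,56): 14 bp
  [56,61): 5 bp
  [61,79): 18 bp
  [79,91): 12 bp
  [91,101): 10 bp
  [101,108): 7 bp
  [108,114): 6 bp
  [114,120): 6 bp
  [120,131): 11 bp
  [131,145): 14 bp
  [145,149): 4 bp
  [149,165): 16 bp
  [165,174): 9 bp
  [174,182): 8 bp
  [182,196): 14 bp
  [196,207): 11 bp
  [207,218): 11 bp
  [218,236): 18 bp

[1,2,4,5,6,6,7,7,8,9,10,11,11,11,12,14,14,14,16,16,16,18,18]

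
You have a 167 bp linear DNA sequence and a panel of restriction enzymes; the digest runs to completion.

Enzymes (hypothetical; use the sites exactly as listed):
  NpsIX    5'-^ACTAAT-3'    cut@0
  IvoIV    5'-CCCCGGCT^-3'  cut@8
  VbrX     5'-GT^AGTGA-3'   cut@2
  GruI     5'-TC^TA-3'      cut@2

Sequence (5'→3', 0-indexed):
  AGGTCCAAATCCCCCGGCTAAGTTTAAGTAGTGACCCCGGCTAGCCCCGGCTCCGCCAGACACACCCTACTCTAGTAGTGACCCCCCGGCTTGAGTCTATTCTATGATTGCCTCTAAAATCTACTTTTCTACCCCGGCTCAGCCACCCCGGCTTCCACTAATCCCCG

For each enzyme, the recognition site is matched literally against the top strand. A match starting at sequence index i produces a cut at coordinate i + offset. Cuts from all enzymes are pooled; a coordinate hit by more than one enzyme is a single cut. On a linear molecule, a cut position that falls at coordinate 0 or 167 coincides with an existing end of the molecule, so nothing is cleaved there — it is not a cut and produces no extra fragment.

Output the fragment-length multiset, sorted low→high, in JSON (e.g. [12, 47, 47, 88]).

Scan for sites:
  NpsIX (ACTAAT, off=0): starts [156] → cuts [156]
  IvoIV (CCCCGGCT, off=8): starts [11, 34, 44, 83, 131, 145] → cuts [19, 42, 52, 91, 139, 153]
  VbrX (GTAGTGA, off=2): starts [27, 74] → cuts [29, 76]
  GruI (TCTA, off=2): starts [70, 95, 100, 112, 119, 127] → cuts [72, 97, 102, 114, 121, 129]

Pooled cuts: [19, 29, 42, 52, 72, 76, 91, 97, 102, 114, 121, 129, 139, 153, 156]

Fragment lengths:
  [0,19): 19 bp
  [19,29): 10 bp
  [29,42): 13 bp
  [42,52): 10 bp
  [52,72): 20 bp
  [72,76): 4 bp
  [76,91): 15 bp
  [91,97): 6 bp
  [97,102): 5 bp
  [102,114): 12 bp
  [114,121): 7 bp
  [121,129): 8 bp
  [129,139): 10 bp
  [139,153): 14 bp
  [153,156): 3 bp
  [156,167): 11 bp

[3,4,5,6,7,8,10,10,10,11,12,13,14,15,19,20]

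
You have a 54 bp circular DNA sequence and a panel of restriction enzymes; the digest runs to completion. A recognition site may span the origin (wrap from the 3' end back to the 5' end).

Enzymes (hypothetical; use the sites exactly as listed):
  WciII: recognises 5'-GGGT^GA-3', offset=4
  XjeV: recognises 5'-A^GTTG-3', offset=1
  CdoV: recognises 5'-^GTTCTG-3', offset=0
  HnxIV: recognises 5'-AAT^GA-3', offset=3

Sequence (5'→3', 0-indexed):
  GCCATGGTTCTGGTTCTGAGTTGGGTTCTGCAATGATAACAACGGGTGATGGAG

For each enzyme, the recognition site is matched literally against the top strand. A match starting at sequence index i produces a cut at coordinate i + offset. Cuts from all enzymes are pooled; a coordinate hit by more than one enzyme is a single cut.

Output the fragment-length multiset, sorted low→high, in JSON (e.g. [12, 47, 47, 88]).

[5,6,7,10,13,13]

Site scan:
  WciII (GGGTGA, off=4): starts [43] → cuts [47]
  XjeV (AGTTG, off=1): starts [18] → cuts [19]
  CdoV (GTTCTG, off=0): starts [6, 12, 24] → cuts [6, 12, 24]
  HnxIV (AATGA, off=3): starts [31] → cuts [34]

Pooled cuts: [6, 12, 19, 24, 34, 47]

Fragments:
  6→12: 6 bp
  12→19: 7 bp
  19→24: 5 bp
  24→34: 10 bp
  34→47: 13 bp
  47→6 (wrap): 54-47+6 = 13 bp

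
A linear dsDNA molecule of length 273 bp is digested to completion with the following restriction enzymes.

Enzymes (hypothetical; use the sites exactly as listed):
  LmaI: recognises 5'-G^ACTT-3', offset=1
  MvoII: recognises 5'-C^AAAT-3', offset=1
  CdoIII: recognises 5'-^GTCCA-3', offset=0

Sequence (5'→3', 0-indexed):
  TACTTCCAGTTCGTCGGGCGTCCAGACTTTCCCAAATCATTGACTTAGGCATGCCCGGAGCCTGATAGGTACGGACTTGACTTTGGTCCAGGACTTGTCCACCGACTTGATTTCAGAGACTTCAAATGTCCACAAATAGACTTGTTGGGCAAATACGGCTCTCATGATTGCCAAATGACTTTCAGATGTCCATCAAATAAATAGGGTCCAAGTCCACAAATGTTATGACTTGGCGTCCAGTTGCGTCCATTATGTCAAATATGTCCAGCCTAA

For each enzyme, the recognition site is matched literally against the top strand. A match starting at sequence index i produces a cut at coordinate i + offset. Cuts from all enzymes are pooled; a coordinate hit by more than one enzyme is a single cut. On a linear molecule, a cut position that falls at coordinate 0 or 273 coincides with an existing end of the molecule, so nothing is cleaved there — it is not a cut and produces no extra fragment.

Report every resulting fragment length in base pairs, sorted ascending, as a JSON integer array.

[4,4,5,5,5,6,6,6,6,6,6,6,7,7,7,8,8,9,10,10,10,11,11,11,12,14,19,22,32]

Per-enzyme occurrences:
  LmaI GACTT/1: at [24, 41, 73, 78, 91, 103, 117, 138, 176, 226] ⇒ [25, 42, 74, 79, 92, 104, 118, 139, 177, 227]
  MvoII CAAAT/1: at [32, 122, 132, 149, 171, 193, 216, 255] ⇒ [33, 123, 133, 150, 172, 194, 217, 256]
  CdoIII GTCCA/0: at [19, 85, 96, 127, 187, 205, 211, 234, 244, 262] ⇒ [19, 85, 96, 127, 187, 205, 211, 234, 244, 262]

All cut coordinates (distinct, sorted): [19, 25, 33, 42, 74, 79, 85, 92, 96, 104, 118, 123, 127, 133, 139, 150, 172, 177, 187, 194, 205, 211, 217, 227, 234, 244, 256, 262]

Fragments:
  [0,19): 19 bp
  [19,25): 6 bp
  [25,33): 8 bp
  [33,42): 9 bp
  [42,74): 32 bp
  [74,79): 5 bp
  [79,85): 6 bp
  [85,92): 7 bp
  [92,96): 4 bp
  [96,104): 8 bp
  [104,118): 14 bp
  [118,123): 5 bp
  [123,127): 4 bp
  [127,133): 6 bp
  [133,139): 6 bp
  [139,150): 11 bp
  [150,172): 22 bp
  [172,177): 5 bp
  [177,187): 10 bp
  [187,194): 7 bp
  [194,205): 11 bp
  [205,211): 6 bp
  [211,217): 6 bp
  [217,227): 10 bp
  [227,234): 7 bp
  [234,244): 10 bp
  [244,256): 12 bp
  [256,262): 6 bp
  [262,273): 11 bp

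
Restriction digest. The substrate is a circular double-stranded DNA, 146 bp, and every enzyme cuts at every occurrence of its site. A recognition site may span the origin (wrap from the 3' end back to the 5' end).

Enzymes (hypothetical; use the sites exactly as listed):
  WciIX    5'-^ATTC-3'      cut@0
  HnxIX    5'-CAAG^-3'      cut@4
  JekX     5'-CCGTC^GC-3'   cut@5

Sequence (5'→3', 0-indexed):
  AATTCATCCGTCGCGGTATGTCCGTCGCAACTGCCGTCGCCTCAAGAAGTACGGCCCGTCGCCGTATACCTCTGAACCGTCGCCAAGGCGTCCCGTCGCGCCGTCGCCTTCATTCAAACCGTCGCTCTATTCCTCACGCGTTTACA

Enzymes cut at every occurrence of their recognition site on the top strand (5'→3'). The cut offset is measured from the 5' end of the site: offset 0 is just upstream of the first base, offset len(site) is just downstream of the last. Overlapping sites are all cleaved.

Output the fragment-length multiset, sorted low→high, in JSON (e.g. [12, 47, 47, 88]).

Per-enzyme occurrences:
  WciIX (ATTC, off=0): starts [1, 111, 128] → cuts [1, 111, 128]
  HnxIX (CAAG, off=4): starts [42, 83] → cuts [46, 87]
  JekX (CCGTCGC, off=5): starts [7, 21, 33, 55, 76, 92, 100, 118] → cuts [12, 26, 38, 60, 81, 97, 105, 123]

All cut coordinates (distinct, sorted): [1, 12, 26, 38, 46, 60, 81, 87, 97, 105, 111, 123, 128]

Fragment lengths:
  1→12: 11 bp
  12→26: 14 bp
  26→38: 12 bp
  38→46: 8 bp
  46→60: 14 bp
  60→81: 21 bp
  81→87: 6 bp
  87→97: 10 bp
  97→105: 8 bp
  105→111: 6 bp
  111→123: 12 bp
  123→128: 5 bp
  128→1 (wrap): 146-128+1 = 19 bp

[5,6,6,8,8,10,11,12,12,14,14,19,21]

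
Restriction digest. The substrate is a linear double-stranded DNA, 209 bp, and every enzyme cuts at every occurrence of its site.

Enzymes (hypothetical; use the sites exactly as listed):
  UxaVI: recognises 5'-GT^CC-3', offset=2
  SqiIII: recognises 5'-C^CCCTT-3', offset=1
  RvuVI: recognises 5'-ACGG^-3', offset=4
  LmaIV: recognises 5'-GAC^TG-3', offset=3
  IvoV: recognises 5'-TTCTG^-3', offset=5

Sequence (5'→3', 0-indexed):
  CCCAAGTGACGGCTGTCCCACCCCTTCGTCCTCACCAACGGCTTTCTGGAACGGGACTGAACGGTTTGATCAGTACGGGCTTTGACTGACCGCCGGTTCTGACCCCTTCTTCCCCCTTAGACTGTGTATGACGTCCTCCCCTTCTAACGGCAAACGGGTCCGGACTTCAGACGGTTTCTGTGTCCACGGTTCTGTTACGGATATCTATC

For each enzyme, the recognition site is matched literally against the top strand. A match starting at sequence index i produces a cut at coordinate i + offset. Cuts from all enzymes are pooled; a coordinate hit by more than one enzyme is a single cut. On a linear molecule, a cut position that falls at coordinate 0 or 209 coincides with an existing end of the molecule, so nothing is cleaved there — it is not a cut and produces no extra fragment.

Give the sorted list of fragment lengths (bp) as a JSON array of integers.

[2,2,3,3,4,4,5,5,6,6,6,6,7,7,7,8,8,9,9,10,12,12,12,12,14,15,15]

Per-enzyme occurrences:
  UxaVI (GTCC, off=2): starts [14, 27, 132, 157, 181] → cuts [16, 29, 134, 159, 183]
  SqiIII (CCCCTT, off=1): starts [20, 102, 112, 137] → cuts [21, 103, 113, 138]
  RvuVI (ACGG, off=4): starts [8, 37, 50, 60, 74, 146, 153, 170, 185, 196] → cuts [12, 41, 54, 64, 78, 150, 157, 174, 189, 200]
  LmaIV (GACTG, off=3): starts [54, 83, 119] → cuts [57, 86, 122]
  IvoV (TTCTG, off=5): starts [43, 96, 175, 189] → cuts [48, 101, 180, 194]

Pooled cuts: [12, 16, 21, 29, 41, 48, 54, 57, 64, 78, 86, 101, 103, 113, 122, 134, 138, 150, 157, 159, 174, 180, 183, 189, 194, 200]

Fragments:
  [0,12): 12 bp
  [12,16): 4 bp
  [16,21): 5 bp
  [21,29): 8 bp
  [29,41): 12 bp
  [41,48): 7 bp
  [48,54): 6 bp
  [54,57): 3 bp
  [57,64): 7 bp
  [64,78): 14 bp
  [78,86): 8 bp
  [86,101): 15 bp
  [101,103): 2 bp
  [103,113): 10 bp
  [113,122): 9 bp
  [122,134): 12 bp
  [134,138): 4 bp
  [138,150): 12 bp
  [150,157): 7 bp
  [157,159): 2 bp
  [159,174): 15 bp
  [174,180): 6 bp
  [180,183): 3 bp
  [183,189): 6 bp
  [189,194): 5 bp
  [194,200): 6 bp
  [200,209): 9 bp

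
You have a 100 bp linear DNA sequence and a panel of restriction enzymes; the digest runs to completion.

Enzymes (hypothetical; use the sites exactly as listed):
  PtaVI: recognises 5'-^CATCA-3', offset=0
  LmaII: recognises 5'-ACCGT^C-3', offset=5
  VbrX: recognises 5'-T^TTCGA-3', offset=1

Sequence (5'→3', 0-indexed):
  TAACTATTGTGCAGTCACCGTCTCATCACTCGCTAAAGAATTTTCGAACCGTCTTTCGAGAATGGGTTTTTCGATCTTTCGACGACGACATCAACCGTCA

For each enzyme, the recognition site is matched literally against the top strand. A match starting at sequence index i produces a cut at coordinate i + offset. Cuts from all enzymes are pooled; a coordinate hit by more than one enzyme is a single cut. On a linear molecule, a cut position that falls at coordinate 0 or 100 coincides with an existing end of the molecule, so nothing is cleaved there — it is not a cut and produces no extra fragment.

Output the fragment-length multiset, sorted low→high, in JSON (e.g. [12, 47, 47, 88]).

Per-enzyme occurrences:
  PtaVI CATCA/0: at [23, 88] ⇒ [23, 88]
  LmaII ACCGTC/5: at [16, 47, 93] ⇒ [21, 52, 98]
  VbrX TTTCGA/1: at [41, 53, 68, 76] ⇒ [42, 54, 69, 77]

Pooled cuts: [21, 23, 42, 52, 54, 69, 77, 88, 98]

Fragment lengths:
  [0,21): 21 bp
  [21,23): 2 bp
  [23,42): 19 bp
  [42,52): 10 bp
  [52,54): 2 bp
  [54,69): 15 bp
  [69,77): 8 bp
  [77,88): 11 bp
  [88,98): 10 bp
  [98,100): 2 bp

[2,2,2,8,10,10,11,15,19,21]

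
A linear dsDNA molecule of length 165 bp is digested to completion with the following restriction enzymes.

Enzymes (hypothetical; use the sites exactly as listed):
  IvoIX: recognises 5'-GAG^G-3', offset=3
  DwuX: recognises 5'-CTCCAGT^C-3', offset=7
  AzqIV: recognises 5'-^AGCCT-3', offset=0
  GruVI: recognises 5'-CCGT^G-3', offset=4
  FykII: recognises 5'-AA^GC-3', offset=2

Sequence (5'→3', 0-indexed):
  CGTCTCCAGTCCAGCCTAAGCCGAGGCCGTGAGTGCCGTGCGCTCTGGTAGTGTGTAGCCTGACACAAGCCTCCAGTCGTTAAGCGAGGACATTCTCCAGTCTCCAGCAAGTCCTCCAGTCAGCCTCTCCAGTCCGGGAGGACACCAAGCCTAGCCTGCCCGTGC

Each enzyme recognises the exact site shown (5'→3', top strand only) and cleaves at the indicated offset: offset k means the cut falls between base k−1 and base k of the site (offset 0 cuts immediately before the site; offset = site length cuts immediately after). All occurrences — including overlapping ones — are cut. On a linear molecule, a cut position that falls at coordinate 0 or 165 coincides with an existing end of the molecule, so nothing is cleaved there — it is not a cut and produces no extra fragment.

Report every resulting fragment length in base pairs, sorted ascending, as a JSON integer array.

[1,1,1,2,2,4,5,5,6,6,7,7,7,9,9,10,11,11,12,13,17,19]

Site scan:
  IvoIX GAGG/3: at [22, 85, 137] ⇒ [25, 88, 140]
  DwuX CTCCAGTC/7: at [3, 70, 94, 113, 126] ⇒ [10, 77, 101, 120, 133]
  AzqIV AGCCT/0: at [12, 56, 67, 121, 147, 152] ⇒ [12, 56, 67, 121, 147, 152]
  GruVI CCGTG/4: at [26, 35, 159] ⇒ [30, 39, 163]
  FykII AAGC/2: at [17, 66, 81, 146] ⇒ [19, 68, 83, 148]

Pooled cuts: [10, 12, 19, 25, 30, 39, 56, 67, 68, 77, 83, 88, 101, 120, 121, 133, 140, 147, 148, 152, 163]

Fragments:
  [0,10): 10 bp
  [10,12): 2 bp
  [12,19): 7 bp
  [19,25): 6 bp
  [25,30): 5 bp
  [30,39): 9 bp
  [39,56): 17 bp
  [56,67): 11 bp
  [67,68): 1 bp
  [68,77): 9 bp
  [77,83): 6 bp
  [83,88): 5 bp
  [88,101): 13 bp
  [101,120): 19 bp
  [120,121): 1 bp
  [121,133): 12 bp
  [133,140): 7 bp
  [140,147): 7 bp
  [147,148): 1 bp
  [148,152): 4 bp
  [152,163): 11 bp
  [163,165): 2 bp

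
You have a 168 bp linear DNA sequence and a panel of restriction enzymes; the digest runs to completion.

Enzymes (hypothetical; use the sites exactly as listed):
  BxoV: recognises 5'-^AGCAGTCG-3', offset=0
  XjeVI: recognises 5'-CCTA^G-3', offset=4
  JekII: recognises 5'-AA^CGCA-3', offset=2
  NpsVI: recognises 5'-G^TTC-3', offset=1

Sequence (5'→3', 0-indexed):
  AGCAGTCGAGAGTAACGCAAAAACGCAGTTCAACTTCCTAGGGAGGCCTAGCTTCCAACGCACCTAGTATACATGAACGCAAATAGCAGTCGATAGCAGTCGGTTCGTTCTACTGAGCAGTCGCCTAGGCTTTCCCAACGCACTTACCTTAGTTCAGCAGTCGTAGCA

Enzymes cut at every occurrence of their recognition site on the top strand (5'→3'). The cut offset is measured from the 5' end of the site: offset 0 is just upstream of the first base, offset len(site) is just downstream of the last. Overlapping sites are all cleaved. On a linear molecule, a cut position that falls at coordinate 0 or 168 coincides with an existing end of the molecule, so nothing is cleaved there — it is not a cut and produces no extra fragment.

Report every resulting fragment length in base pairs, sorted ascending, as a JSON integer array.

[3,4,5,7,8,8,8,8,9,10,10,11,11,12,12,13,14,15]

Per-enzyme occurrences:
  BxoV (AGCAGTCG, off=0): starts [0, 84, 94, 115, 155] → cuts [84, 94, 115, 155] (position 0 is a terminus of the linear molecule — no cut)
  XjeVI (CCTAG, off=4): starts [36, 46, 62, 123] → cuts [40, 50, 66, 127]
  JekII (AACGCA, off=2): starts [13, 21, 56, 75, 136] → cuts [15, 23, 58, 77, 138]
  NpsVI (GTTC, off=1): starts [27, 102, 106, 151] → cuts [28, 103, 107, 152]

Pooled cuts: [15, 23, 28, 40, 50, 58, 66, 77, 84, 94, 103, 107, 115, 127, 138, 152, 155]

Fragments:
  [0,15): 15 bp
  [15,23): 8 bp
  [23,28): 5 bp
  [28,40): 12 bp
  [40,50): 10 bp
  [50,58): 8 bp
  [58,66): 8 bp
  [66,77): 11 bp
  [77,84): 7 bp
  [84,94): 10 bp
  [94,103): 9 bp
  [103,107): 4 bp
  [107,115): 8 bp
  [115,127): 12 bp
  [127,138): 11 bp
  [138,152): 14 bp
  [152,155): 3 bp
  [155,168): 13 bp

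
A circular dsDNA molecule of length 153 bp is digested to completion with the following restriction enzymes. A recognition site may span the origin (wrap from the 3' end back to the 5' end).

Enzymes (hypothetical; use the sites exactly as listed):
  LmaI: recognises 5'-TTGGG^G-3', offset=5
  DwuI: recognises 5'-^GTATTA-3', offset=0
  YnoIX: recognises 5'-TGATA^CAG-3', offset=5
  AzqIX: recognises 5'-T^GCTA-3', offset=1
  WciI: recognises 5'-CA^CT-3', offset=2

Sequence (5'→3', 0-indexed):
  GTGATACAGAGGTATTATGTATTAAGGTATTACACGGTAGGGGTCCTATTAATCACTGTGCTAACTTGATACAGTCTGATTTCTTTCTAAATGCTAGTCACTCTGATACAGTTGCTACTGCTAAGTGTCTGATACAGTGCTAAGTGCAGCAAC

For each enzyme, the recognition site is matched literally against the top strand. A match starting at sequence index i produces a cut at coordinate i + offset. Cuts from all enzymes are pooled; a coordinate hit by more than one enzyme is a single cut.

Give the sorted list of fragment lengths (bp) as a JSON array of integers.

[4,4,5,5,6,7,8,8,8,12,15,21,21,29]

Per-enzyme occurrences:
  LmaI (TTGGGG, off=5): no sites
  DwuI (GTATTA, off=0): starts [11, 18, 26] → cuts [11, 18, 26]
  YnoIX (TGATACAG, off=5): starts [1, 66, 103, 129] → cuts [6, 71, 108, 134]
  AzqIX (TGCTA, off=1): starts [58, 91, 112, 118, 137] → cuts [59, 92, 113, 119, 138]
  WciI (CACT, off=2): starts [53, 98] → cuts [55, 100]

All cut coordinates (distinct, sorted): [6, 11, 18, 26, 55, 59, 71, 92, 100, 108, 113, 119, 134, 138]

Fragments:
  6→11: 5 bp
  11→18: 7 bp
  18→26: 8 bp
  26→55: 29 bp
  55→59: 4 bp
  59→71: 12 bp
  71→92: 21 bp
  92→100: 8 bp
  100→108: 8 bp
  108→113: 5 bp
  113→119: 6 bp
  119→134: 15 bp
  134→138: 4 bp
  138→6 (wrap): 153-138+6 = 21 bp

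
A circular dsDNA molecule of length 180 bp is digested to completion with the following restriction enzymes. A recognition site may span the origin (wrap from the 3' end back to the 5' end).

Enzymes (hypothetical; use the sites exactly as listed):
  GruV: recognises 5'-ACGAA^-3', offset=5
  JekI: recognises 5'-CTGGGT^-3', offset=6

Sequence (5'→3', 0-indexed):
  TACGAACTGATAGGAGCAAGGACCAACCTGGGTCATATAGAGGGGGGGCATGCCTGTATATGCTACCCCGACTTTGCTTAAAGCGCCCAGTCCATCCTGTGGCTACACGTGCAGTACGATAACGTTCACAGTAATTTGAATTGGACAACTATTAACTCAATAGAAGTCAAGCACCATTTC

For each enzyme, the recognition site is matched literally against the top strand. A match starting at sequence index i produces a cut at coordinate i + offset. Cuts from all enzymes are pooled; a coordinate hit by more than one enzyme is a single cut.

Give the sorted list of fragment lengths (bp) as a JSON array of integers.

[27,153]

Site scan:
  GruV ACGAA/5: at [1] ⇒ [6]
  JekI CTGGGT/6: at [27] ⇒ [33]

All cut coordinates (distinct, sorted): [6, 33]

Fragments:
  6→33: 27 bp
  33→6 (wrap): 180-33+6 = 153 bp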